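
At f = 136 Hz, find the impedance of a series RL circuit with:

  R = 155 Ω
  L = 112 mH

Step 1 — Angular frequency: ω = 2π·f = 2π·136 = 854.5 rad/s.
Step 2 — Component impedances:
  R: Z = R = 155 Ω
  L: Z = jωL = j·854.5·0.112 = 0 + j95.71 Ω
Step 3 — Series combination: Z_total = R + L = 155 + j95.71 Ω = 182.2∠31.7° Ω.

Z = 155 + j95.71 Ω = 182.2∠31.7° Ω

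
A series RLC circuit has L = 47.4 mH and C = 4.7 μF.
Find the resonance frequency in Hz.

Step 1 — Resonance condition Im(Z)=0 gives ω₀ = 1/√(LC).
Step 2 — ω₀ = 1/√(0.0474·4.7e-06) = 2119 rad/s.
Step 3 — f₀ = ω₀/(2π) = 337.2 Hz.

f₀ = 337.2 Hz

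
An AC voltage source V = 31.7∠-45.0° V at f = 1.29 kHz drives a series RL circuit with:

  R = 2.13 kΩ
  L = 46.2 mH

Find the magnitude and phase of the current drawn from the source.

Step 1 — Angular frequency: ω = 2π·f = 2π·1290 = 8105 rad/s.
Step 2 — Component impedances:
  R: Z = R = 2130 Ω
  L: Z = jωL = j·8105·0.0462 = 0 + j374.5 Ω
Step 3 — Series combination: Z_total = R + L = 2130 + j374.5 Ω = 2163∠10.0° Ω.
Step 4 — Source phasor: V = 31.7∠-45.0° V = 22.42 - j22.42 V.
Step 5 — Ohm's law: I = V / Z_total = (22.42 - j22.42) / (2130 + j374.5) = 0.008413 - j0.012 A.
Step 6 — Convert to polar: |I| = 0.01466 A, ∠I = -55.0°.

I = 0.01466∠-55.0° A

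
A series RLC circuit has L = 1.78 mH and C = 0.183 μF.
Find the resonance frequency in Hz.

Step 1 — Resonance condition Im(Z)=0 gives ω₀ = 1/√(LC).
Step 2 — ω₀ = 1/√(0.00178·1.83e-07) = 5.541e+04 rad/s.
Step 3 — f₀ = ω₀/(2π) = 8818 Hz.

f₀ = 8818 Hz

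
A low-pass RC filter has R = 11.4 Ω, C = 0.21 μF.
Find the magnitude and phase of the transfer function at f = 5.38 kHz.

Step 1 — Angular frequency: ω = 2π·5380 = 3.38e+04 rad/s.
Step 2 — Transfer function: H(jω) = 1/(1 + jωRC).
Step 3 — Denominator: 1 + jωRC = 1 + j·3.38e+04·11.4·2.1e-07 = 1 + j0.08093.
Step 4 — H = 0.9935 - j0.0804.
Step 5 — Magnitude: |H| = 0.9967 (-0.0 dB); phase: φ = -4.6°.

|H| = 0.9967 (-0.0 dB), φ = -4.6°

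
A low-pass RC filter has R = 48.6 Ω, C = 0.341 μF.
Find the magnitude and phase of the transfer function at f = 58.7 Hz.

Step 1 — Angular frequency: ω = 2π·58.7 = 368.8 rad/s.
Step 2 — Transfer function: H(jω) = 1/(1 + jωRC).
Step 3 — Denominator: 1 + jωRC = 1 + j·368.8·48.6·3.41e-07 = 1 + j0.006112.
Step 4 — H = 1 - j0.006112.
Step 5 — Magnitude: |H| = 1 (-0.0 dB); phase: φ = -0.4°.

|H| = 1 (-0.0 dB), φ = -0.4°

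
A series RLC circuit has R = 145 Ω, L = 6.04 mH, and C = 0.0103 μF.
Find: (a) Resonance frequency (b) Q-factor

Step 1 — Resonance condition Im(Z)=0 gives ω₀ = 1/√(LC).
Step 2 — ω₀ = 1/√(0.00604·1.03e-08) = 1.268e+05 rad/s.
Step 3 — f₀ = ω₀/(2π) = 2.018e+04 Hz.
Step 4 — Series Q: Q = ω₀L/R = 1.268e+05·0.00604/145 = 5.281.

(a) f₀ = 2.018e+04 Hz  (b) Q = 5.281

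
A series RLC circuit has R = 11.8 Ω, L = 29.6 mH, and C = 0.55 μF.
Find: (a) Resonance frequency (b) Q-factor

Step 1 — Resonance condition Im(Z)=0 gives ω₀ = 1/√(LC).
Step 2 — ω₀ = 1/√(0.0296·5.5e-07) = 7837 rad/s.
Step 3 — f₀ = ω₀/(2π) = 1247 Hz.
Step 4 — Series Q: Q = ω₀L/R = 7837·0.0296/11.8 = 19.66.

(a) f₀ = 1247 Hz  (b) Q = 19.66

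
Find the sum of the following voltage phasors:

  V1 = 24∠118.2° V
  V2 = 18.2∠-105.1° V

Step 1 — Convert each phasor to rectangular form:
  V1 = 24·(cos(118.2°) + j·sin(118.2°)) = -11.34 + j21.15 V
  V2 = 18.2·(cos(-105.1°) + j·sin(-105.1°)) = -4.741 - j17.57 V
Step 2 — Sum components: V_total = -16.08 + j3.58 V.
Step 3 — Convert to polar: |V_total| = 16.48 V, ∠V_total = 167.5°.

V_total = 16.48∠167.5° V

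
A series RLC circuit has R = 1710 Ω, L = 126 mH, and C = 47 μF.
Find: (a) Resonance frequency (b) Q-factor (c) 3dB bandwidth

Step 1 — Resonance condition Im(Z)=0 gives ω₀ = 1/√(LC).
Step 2 — ω₀ = 1/√(0.126·4.7e-05) = 410.9 rad/s.
Step 3 — f₀ = ω₀/(2π) = 65.4 Hz.
Step 4 — Series Q: Q = ω₀L/R = 410.9·0.126/1710 = 0.03028.
Step 5 — 3dB bandwidth: Δω = ω₀/Q = 1.357e+04 rad/s; BW = Δω/(2π) = 2160 Hz.

(a) f₀ = 65.4 Hz  (b) Q = 0.03028  (c) BW = 2160 Hz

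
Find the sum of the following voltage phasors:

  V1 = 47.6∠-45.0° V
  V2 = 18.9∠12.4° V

Step 1 — Convert each phasor to rectangular form:
  V1 = 47.6·(cos(-45.0°) + j·sin(-45.0°)) = 33.66 - j33.66 V
  V2 = 18.9·(cos(12.4°) + j·sin(12.4°)) = 18.46 + j4.058 V
Step 2 — Sum components: V_total = 52.12 - j29.6 V.
Step 3 — Convert to polar: |V_total| = 59.94 V, ∠V_total = -29.6°.

V_total = 59.94∠-29.6° V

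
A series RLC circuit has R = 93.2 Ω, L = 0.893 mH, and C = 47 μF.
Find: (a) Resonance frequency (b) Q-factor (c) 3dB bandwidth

Step 1 — Resonance: ω₀ = 1/√(LC) = 1/√(0.000893·4.7e-05) = 4881 rad/s.
Step 2 — f₀ = ω₀/(2π) = 776.9 Hz.
Step 3 — Series Q: Q = ω₀L/R = 4881·0.000893/93.2 = 0.04677.
Step 4 — Bandwidth: Δω = ω₀/Q = 1.044e+05 rad/s; BW = Δω/(2π) = 1.661e+04 Hz.

(a) f₀ = 776.9 Hz  (b) Q = 0.04677  (c) BW = 1.661e+04 Hz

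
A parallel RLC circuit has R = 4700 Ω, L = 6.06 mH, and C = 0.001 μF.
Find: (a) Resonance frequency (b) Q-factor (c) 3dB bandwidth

Step 1 — Resonance: ω₀ = 1/√(LC) = 1/√(0.00606·1e-09) = 4.062e+05 rad/s.
Step 2 — f₀ = ω₀/(2π) = 6.465e+04 Hz.
Step 3 — Parallel Q: Q = R/(ω₀L) = 4700/(4.062e+05·0.00606) = 1.909.
Step 4 — Bandwidth: Δω = ω₀/Q = 2.128e+05 rad/s; BW = Δω/(2π) = 3.386e+04 Hz.

(a) f₀ = 6.465e+04 Hz  (b) Q = 1.909  (c) BW = 3.386e+04 Hz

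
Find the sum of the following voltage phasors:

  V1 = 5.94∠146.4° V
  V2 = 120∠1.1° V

Step 1 — Convert each phasor to rectangular form:
  V1 = 5.94·(cos(146.4°) + j·sin(146.4°)) = -4.948 + j3.287 V
  V2 = 120·(cos(1.1°) + j·sin(1.1°)) = 120 + j2.304 V
Step 2 — Sum components: V_total = 115 + j5.591 V.
Step 3 — Convert to polar: |V_total| = 115.2 V, ∠V_total = 2.8°.

V_total = 115.2∠2.8° V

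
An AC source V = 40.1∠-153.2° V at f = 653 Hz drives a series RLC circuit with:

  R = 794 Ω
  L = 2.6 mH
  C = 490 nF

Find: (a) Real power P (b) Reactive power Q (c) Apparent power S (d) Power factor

Step 1 — Angular frequency: ω = 2π·f = 2π·653 = 4103 rad/s.
Step 2 — Component impedances:
  R: Z = R = 794 Ω
  L: Z = jωL = j·4103·0.0026 = 0 + j10.67 Ω
  C: Z = 1/(jωC) = -j/(ω·C) = 0 - j497.4 Ω
Step 3 — Series combination: Z_total = R + L + C = 794 - j486.7 Ω = 931.3∠-31.5° Ω.
Step 4 — Source phasor: V = 40.1∠-153.2° V = -35.79 - j18.08 V.
Step 5 — Current: I = V / Z = -0.02262 - j0.03664 A = 0.04306∠-121.7° A.
Step 6 — Complex power: S = V·I* = 1.472 - j0.9024 VA.
Step 7 — Real power: P = Re(S) = 1.472 W.
Step 8 — Reactive power: Q = Im(S) = -0.9024 VAR.
Step 9 — Apparent power: |S| = 1.727 VA.
Step 10 — Power factor: PF = P/|S| = 0.8526 (leading).

(a) P = 1.472 W  (b) Q = -0.9024 VAR  (c) S = 1.727 VA  (d) PF = 0.8526 (leading)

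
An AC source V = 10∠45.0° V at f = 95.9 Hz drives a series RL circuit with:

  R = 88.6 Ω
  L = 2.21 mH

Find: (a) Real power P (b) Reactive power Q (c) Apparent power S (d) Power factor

Step 1 — Angular frequency: ω = 2π·f = 2π·95.9 = 602.6 rad/s.
Step 2 — Component impedances:
  R: Z = R = 88.6 Ω
  L: Z = jωL = j·602.6·0.00221 = 0 + j1.332 Ω
Step 3 — Series combination: Z_total = R + L = 88.6 + j1.332 Ω = 88.61∠0.9° Ω.
Step 4 — Source phasor: V = 10∠45.0° V = 7.071 + j7.071 V.
Step 5 — Current: I = V / Z = 0.08099 + j0.07859 A = 0.1129∠44.1° A.
Step 6 — Complex power: S = V·I* = 1.128 + j0.01696 VA.
Step 7 — Real power: P = Re(S) = 1.128 W.
Step 8 — Reactive power: Q = Im(S) = 0.01696 VAR.
Step 9 — Apparent power: |S| = 1.129 VA.
Step 10 — Power factor: PF = P/|S| = 0.9999 (lagging).

(a) P = 1.128 W  (b) Q = 0.01696 VAR  (c) S = 1.129 VA  (d) PF = 0.9999 (lagging)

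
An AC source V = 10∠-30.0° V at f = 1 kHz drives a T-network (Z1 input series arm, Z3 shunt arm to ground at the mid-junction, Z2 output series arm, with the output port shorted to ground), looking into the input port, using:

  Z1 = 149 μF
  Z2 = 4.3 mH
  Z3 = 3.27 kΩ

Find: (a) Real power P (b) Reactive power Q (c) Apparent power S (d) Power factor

Step 1 — Angular frequency: ω = 2π·f = 2π·1000 = 6283 rad/s.
Step 2 — Component impedances:
  Z1: Z = 1/(jωC) = -j/(ω·C) = 0 - j1.068 Ω
  Z2: Z = jωL = j·6283·0.0043 = 0 + j27.02 Ω
  Z3: Z = R = 3270 Ω
Step 3 — With the output port shorted to ground, the output series arm Z2 runs from the junction to ground; the shunt arm Z3 also runs from the junction to ground. They appear in parallel: Z3 || Z2 = 0.2232 + j27.02 Ω.
Step 4 — Series with input arm Z1: Z_in = Z1 + (Z3 || Z2) = 0.2232 + j25.95 Ω = 25.95∠89.5° Ω.
Step 5 — Source phasor: V = 10∠-30.0° V = 8.66 - j5 V.
Step 6 — Current: I = V / Z = -0.1898 - j0.3354 A = 0.3854∠-119.5° A.
Step 7 — Complex power: S = V·I* = 0.03315 + j3.854 VA.
Step 8 — Real power: P = Re(S) = 0.03315 W.
Step 9 — Reactive power: Q = Im(S) = 3.854 VAR.
Step 10 — Apparent power: |S| = 3.854 VA.
Step 11 — Power factor: PF = P/|S| = 0.008602 (lagging).

(a) P = 0.03315 W  (b) Q = 3.854 VAR  (c) S = 3.854 VA  (d) PF = 0.008602 (lagging)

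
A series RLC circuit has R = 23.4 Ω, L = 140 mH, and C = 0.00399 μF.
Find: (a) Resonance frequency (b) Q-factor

Step 1 — Resonance condition Im(Z)=0 gives ω₀ = 1/√(LC).
Step 2 — ω₀ = 1/√(0.14·3.99e-09) = 4.231e+04 rad/s.
Step 3 — f₀ = ω₀/(2π) = 6734 Hz.
Step 4 — Series Q: Q = ω₀L/R = 4.231e+04·0.14/23.4 = 253.1.

(a) f₀ = 6734 Hz  (b) Q = 253.1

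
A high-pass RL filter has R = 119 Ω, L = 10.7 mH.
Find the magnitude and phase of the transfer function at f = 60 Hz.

Step 1 — Angular frequency: ω = 2π·60 = 377 rad/s.
Step 2 — Transfer function: H(jω) = jωL/(R + jωL).
Step 3 — Numerator jωL = j·4.034; denominator R + jωL = 119 + j4.034.
Step 4 — H = 0.001148 + j0.03386.
Step 5 — Magnitude: |H| = 0.03388 (-29.4 dB); phase: φ = 88.1°.

|H| = 0.03388 (-29.4 dB), φ = 88.1°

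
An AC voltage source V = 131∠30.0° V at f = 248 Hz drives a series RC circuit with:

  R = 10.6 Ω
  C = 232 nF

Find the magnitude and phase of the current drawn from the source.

Step 1 — Angular frequency: ω = 2π·f = 2π·248 = 1558 rad/s.
Step 2 — Component impedances:
  R: Z = R = 10.6 Ω
  C: Z = 1/(jωC) = -j/(ω·C) = 0 - j2766 Ω
Step 3 — Series combination: Z_total = R + C = 10.6 - j2766 Ω = 2766∠-89.8° Ω.
Step 4 — Source phasor: V = 131∠30.0° V = 113.4 + j65.5 V.
Step 5 — Ohm's law: I = V / Z_total = (113.4 + j65.5) / (10.6 - j2766) = -0.02352 + j0.0411 A.
Step 6 — Convert to polar: |I| = 0.04736 A, ∠I = 119.8°.

I = 0.04736∠119.8° A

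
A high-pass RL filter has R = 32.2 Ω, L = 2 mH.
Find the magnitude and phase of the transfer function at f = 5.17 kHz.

Step 1 — Angular frequency: ω = 2π·5170 = 3.248e+04 rad/s.
Step 2 — Transfer function: H(jω) = jωL/(R + jωL).
Step 3 — Numerator jωL = j·64.97; denominator R + jωL = 32.2 + j64.97.
Step 4 — H = 0.8028 + j0.3979.
Step 5 — Magnitude: |H| = 0.896 (-1.0 dB); phase: φ = 26.4°.

|H| = 0.896 (-1.0 dB), φ = 26.4°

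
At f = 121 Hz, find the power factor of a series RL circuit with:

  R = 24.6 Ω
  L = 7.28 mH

Step 1 — Angular frequency: ω = 2π·f = 2π·121 = 760.3 rad/s.
Step 2 — Component impedances:
  R: Z = R = 24.6 Ω
  L: Z = jωL = j·760.3·0.00728 = 0 + j5.535 Ω
Step 3 — Series combination: Z_total = R + L = 24.6 + j5.535 Ω = 25.21∠12.7° Ω.
Step 4 — Power factor: PF = cos(φ) = Re(Z)/|Z| = 24.6/25.215 = 0.9756.
Step 5 — Type: Im(Z) = 5.535 ⇒ lagging (phase φ = 12.7°).

PF = 0.9756 (lagging, φ = 12.7°)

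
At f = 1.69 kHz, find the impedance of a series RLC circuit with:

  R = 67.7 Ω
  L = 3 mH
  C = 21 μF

Step 1 — Angular frequency: ω = 2π·f = 2π·1690 = 1.062e+04 rad/s.
Step 2 — Component impedances:
  R: Z = R = 67.7 Ω
  L: Z = jωL = j·1.062e+04·0.003 = 0 + j31.86 Ω
  C: Z = 1/(jωC) = -j/(ω·C) = 0 - j4.485 Ω
Step 3 — Series combination: Z_total = R + L + C = 67.7 + j27.37 Ω = 73.02∠22.0° Ω.

Z = 67.7 + j27.37 Ω = 73.02∠22.0° Ω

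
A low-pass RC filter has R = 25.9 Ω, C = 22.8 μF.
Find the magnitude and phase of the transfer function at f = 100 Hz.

Step 1 — Angular frequency: ω = 2π·100 = 628.3 rad/s.
Step 2 — Transfer function: H(jω) = 1/(1 + jωRC).
Step 3 — Denominator: 1 + jωRC = 1 + j·628.3·25.9·2.28e-05 = 1 + j0.371.
Step 4 — H = 0.879 - j0.3261.
Step 5 — Magnitude: |H| = 0.9375 (-0.6 dB); phase: φ = -20.4°.

|H| = 0.9375 (-0.6 dB), φ = -20.4°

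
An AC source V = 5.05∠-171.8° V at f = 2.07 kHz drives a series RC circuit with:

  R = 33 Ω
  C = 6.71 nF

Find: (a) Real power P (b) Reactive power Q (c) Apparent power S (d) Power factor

Step 1 — Angular frequency: ω = 2π·f = 2π·2070 = 1.301e+04 rad/s.
Step 2 — Component impedances:
  R: Z = R = 33 Ω
  C: Z = 1/(jωC) = -j/(ω·C) = 0 - j1.146e+04 Ω
Step 3 — Series combination: Z_total = R + C = 33 - j1.146e+04 Ω = 1.146e+04∠-89.8° Ω.
Step 4 — Source phasor: V = 5.05∠-171.8° V = -4.998 - j0.7203 V.
Step 5 — Current: I = V / Z = 6.16e-05 - j0.0004364 A = 0.0004407∠-82.0° A.
Step 6 — Complex power: S = V·I* = 6.41e-06 - j0.002226 VA.
Step 7 — Real power: P = Re(S) = 6.41e-06 W.
Step 8 — Reactive power: Q = Im(S) = -0.002226 VAR.
Step 9 — Apparent power: |S| = 0.002226 VA.
Step 10 — Power factor: PF = P/|S| = 0.00288 (leading).

(a) P = 6.41e-06 W  (b) Q = -0.002226 VAR  (c) S = 0.002226 VA  (d) PF = 0.00288 (leading)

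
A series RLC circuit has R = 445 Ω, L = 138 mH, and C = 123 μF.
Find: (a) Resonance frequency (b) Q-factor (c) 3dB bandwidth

Step 1 — Resonance: ω₀ = 1/√(LC) = 1/√(0.138·0.000123) = 242.7 rad/s.
Step 2 — f₀ = ω₀/(2π) = 38.63 Hz.
Step 3 — Series Q: Q = ω₀L/R = 242.7·0.138/445 = 0.07527.
Step 4 — Bandwidth: Δω = ω₀/Q = 3225 rad/s; BW = Δω/(2π) = 513.2 Hz.

(a) f₀ = 38.63 Hz  (b) Q = 0.07527  (c) BW = 513.2 Hz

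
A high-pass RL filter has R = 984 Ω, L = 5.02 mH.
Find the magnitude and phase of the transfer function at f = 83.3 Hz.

Step 1 — Angular frequency: ω = 2π·83.3 = 523.4 rad/s.
Step 2 — Transfer function: H(jω) = jωL/(R + jωL).
Step 3 — Numerator jωL = j·2.627; denominator R + jωL = 984 + j2.627.
Step 4 — H = 7.13e-06 + j0.00267.
Step 5 — Magnitude: |H| = 0.00267 (-51.5 dB); phase: φ = 89.8°.

|H| = 0.00267 (-51.5 dB), φ = 89.8°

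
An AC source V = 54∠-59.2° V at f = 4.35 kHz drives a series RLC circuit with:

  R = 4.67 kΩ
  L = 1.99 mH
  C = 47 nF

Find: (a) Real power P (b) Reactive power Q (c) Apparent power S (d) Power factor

Step 1 — Angular frequency: ω = 2π·f = 2π·4350 = 2.733e+04 rad/s.
Step 2 — Component impedances:
  R: Z = R = 4670 Ω
  L: Z = jωL = j·2.733e+04·0.00199 = 0 + j54.39 Ω
  C: Z = 1/(jωC) = -j/(ω·C) = 0 - j778.5 Ω
Step 3 — Series combination: Z_total = R + L + C = 4670 - j724.1 Ω = 4726∠-8.8° Ω.
Step 4 — Source phasor: V = 54∠-59.2° V = 27.65 - j46.38 V.
Step 5 — Current: I = V / Z = 0.007286 - j0.008803 A = 0.01143∠-50.4° A.
Step 6 — Complex power: S = V·I* = 0.6098 - j0.09454 VA.
Step 7 — Real power: P = Re(S) = 0.6098 W.
Step 8 — Reactive power: Q = Im(S) = -0.09454 VAR.
Step 9 — Apparent power: |S| = 0.617 VA.
Step 10 — Power factor: PF = P/|S| = 0.9882 (leading).

(a) P = 0.6098 W  (b) Q = -0.09454 VAR  (c) S = 0.617 VA  (d) PF = 0.9882 (leading)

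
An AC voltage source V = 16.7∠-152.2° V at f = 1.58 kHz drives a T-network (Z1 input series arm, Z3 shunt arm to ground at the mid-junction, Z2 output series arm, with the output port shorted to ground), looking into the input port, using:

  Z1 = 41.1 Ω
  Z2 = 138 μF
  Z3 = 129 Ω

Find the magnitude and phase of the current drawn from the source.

Step 1 — Angular frequency: ω = 2π·f = 2π·1580 = 9927 rad/s.
Step 2 — Component impedances:
  Z1: Z = R = 41.1 Ω
  Z2: Z = 1/(jωC) = -j/(ω·C) = 0 - j0.7299 Ω
  Z3: Z = R = 129 Ω
Step 3 — With the output port shorted to ground, the output series arm Z2 runs from the junction to ground; the shunt arm Z3 also runs from the junction to ground. They appear in parallel: Z3 || Z2 = 0.00413 - j0.7299 Ω.
Step 4 — Series with input arm Z1: Z_in = Z1 + (Z3 || Z2) = 41.1 - j0.7299 Ω = 41.11∠-1.0° Ω.
Step 5 — Source phasor: V = 16.7∠-152.2° V = -14.77 - j7.789 V.
Step 6 — Ohm's law: I = V / Z_total = (-14.77 - j7.789) / (41.1 - j0.7299) = -0.3559 - j0.1958 A.
Step 7 — Convert to polar: |I| = 0.4062 A, ∠I = -151.2°.

I = 0.4062∠-151.2° A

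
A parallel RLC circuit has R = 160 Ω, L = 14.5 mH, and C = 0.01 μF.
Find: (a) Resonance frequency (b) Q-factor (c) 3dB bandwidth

Step 1 — Resonance: ω₀ = 1/√(LC) = 1/√(0.0145·1e-08) = 8.305e+04 rad/s.
Step 2 — f₀ = ω₀/(2π) = 1.322e+04 Hz.
Step 3 — Parallel Q: Q = R/(ω₀L) = 160/(8.305e+04·0.0145) = 0.1329.
Step 4 — Bandwidth: Δω = ω₀/Q = 6.25e+05 rad/s; BW = Δω/(2π) = 9.947e+04 Hz.

(a) f₀ = 1.322e+04 Hz  (b) Q = 0.1329  (c) BW = 9.947e+04 Hz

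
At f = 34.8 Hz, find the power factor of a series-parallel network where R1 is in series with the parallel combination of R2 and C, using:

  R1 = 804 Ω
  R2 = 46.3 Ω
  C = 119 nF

Step 1 — Angular frequency: ω = 2π·f = 2π·34.8 = 218.7 rad/s.
Step 2 — Component impedances:
  R1: Z = R = 804 Ω
  R2: Z = R = 46.3 Ω
  C: Z = 1/(jωC) = -j/(ω·C) = 0 - j3.843e+04 Ω
Step 3 — Parallel branch: R2 || C = 1/(1/R2 + 1/C) = 46.3 - j0.05578 Ω.
Step 4 — Series with R1: Z_total = R1 + (R2 || C) = 850.3 - j0.05578 Ω = 850.3∠-0.0° Ω.
Step 5 — Power factor: PF = cos(φ) = Re(Z)/|Z| = 850.3/850.3 = 1.
Step 6 — Type: Im(Z) = -0.05578 ⇒ leading (phase φ = -0.0°).

PF = 1 (leading, φ = -0.0°)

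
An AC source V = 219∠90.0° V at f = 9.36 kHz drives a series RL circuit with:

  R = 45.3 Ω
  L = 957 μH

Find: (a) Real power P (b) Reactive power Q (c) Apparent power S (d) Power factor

Step 1 — Angular frequency: ω = 2π·f = 2π·9360 = 5.881e+04 rad/s.
Step 2 — Component impedances:
  R: Z = R = 45.3 Ω
  L: Z = jωL = j·5.881e+04·0.000957 = 0 + j56.28 Ω
Step 3 — Series combination: Z_total = R + L = 45.3 + j56.28 Ω = 72.25∠51.2° Ω.
Step 4 — Source phasor: V = 219∠90.0° V = 0 + j219 V.
Step 5 — Current: I = V / Z = 2.361 + j1.901 A = 3.031∠38.8° A.
Step 6 — Complex power: S = V·I* = 416.2 + j517.1 VA.
Step 7 — Real power: P = Re(S) = 416.2 W.
Step 8 — Reactive power: Q = Im(S) = 517.1 VAR.
Step 9 — Apparent power: |S| = 663.8 VA.
Step 10 — Power factor: PF = P/|S| = 0.627 (lagging).

(a) P = 416.2 W  (b) Q = 517.1 VAR  (c) S = 663.8 VA  (d) PF = 0.627 (lagging)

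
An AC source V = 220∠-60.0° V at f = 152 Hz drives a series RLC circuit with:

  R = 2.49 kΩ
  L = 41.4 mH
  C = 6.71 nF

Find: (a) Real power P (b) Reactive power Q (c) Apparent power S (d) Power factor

Step 1 — Angular frequency: ω = 2π·f = 2π·152 = 955 rad/s.
Step 2 — Component impedances:
  R: Z = R = 2490 Ω
  L: Z = jωL = j·955·0.0414 = 0 + j39.54 Ω
  C: Z = 1/(jωC) = -j/(ω·C) = 0 - j1.56e+05 Ω
Step 3 — Series combination: Z_total = R + L + C = 2490 - j1.56e+05 Ω = 1.56e+05∠-89.1° Ω.
Step 4 — Source phasor: V = 220∠-60.0° V = 110 - j190.5 V.
Step 5 — Current: I = V / Z = 0.001232 + j0.0006854 A = 0.00141∠29.1° A.
Step 6 — Complex power: S = V·I* = 0.00495 - j0.3102 VA.
Step 7 — Real power: P = Re(S) = 0.00495 W.
Step 8 — Reactive power: Q = Im(S) = -0.3102 VAR.
Step 9 — Apparent power: |S| = 0.3102 VA.
Step 10 — Power factor: PF = P/|S| = 0.01596 (leading).

(a) P = 0.00495 W  (b) Q = -0.3102 VAR  (c) S = 0.3102 VA  (d) PF = 0.01596 (leading)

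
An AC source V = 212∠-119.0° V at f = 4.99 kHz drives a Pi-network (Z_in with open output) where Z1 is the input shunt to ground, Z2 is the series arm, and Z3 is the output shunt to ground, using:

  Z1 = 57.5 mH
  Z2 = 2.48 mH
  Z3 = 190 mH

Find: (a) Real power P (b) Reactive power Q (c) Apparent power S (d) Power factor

Step 1 — Angular frequency: ω = 2π·f = 2π·4990 = 3.135e+04 rad/s.
Step 2 — Component impedances:
  Z1: Z = jωL = j·3.135e+04·0.0575 = 0 + j1803 Ω
  Z2: Z = jωL = j·3.135e+04·0.00248 = 0 + j77.76 Ω
  Z3: Z = jωL = j·3.135e+04·0.19 = 0 + j5957 Ω
Step 3 — With open output, the series arm Z2 and the output shunt Z3 appear in series to ground: Z2 + Z3 = 0 + j6035 Ω.
Step 4 — Parallel with input shunt Z1: Z_in = Z1 || (Z2 + Z3) = 0 + j1388 Ω = 1388∠90.0° Ω.
Step 5 — Source phasor: V = 212∠-119.0° V = -102.8 - j185.4 V.
Step 6 — Current: I = V / Z = -0.1336 + j0.07404 A = 0.1527∠151.0° A.
Step 7 — Complex power: S = V·I* = 0 + j32.38 VA.
Step 8 — Real power: P = Re(S) = 0 W.
Step 9 — Reactive power: Q = Im(S) = 32.38 VAR.
Step 10 — Apparent power: |S| = 32.38 VA.
Step 11 — Power factor: PF = P/|S| = 0 (lagging).

(a) P = 0 W  (b) Q = 32.38 VAR  (c) S = 32.38 VA  (d) PF = 0 (lagging)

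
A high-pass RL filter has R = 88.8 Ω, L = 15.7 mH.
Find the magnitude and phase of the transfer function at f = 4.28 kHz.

Step 1 — Angular frequency: ω = 2π·4280 = 2.689e+04 rad/s.
Step 2 — Transfer function: H(jω) = jωL/(R + jωL).
Step 3 — Numerator jωL = j·422.2; denominator R + jωL = 88.8 + j422.2.
Step 4 — H = 0.9576 + j0.2014.
Step 5 — Magnitude: |H| = 0.9786 (-0.2 dB); phase: φ = 11.9°.

|H| = 0.9786 (-0.2 dB), φ = 11.9°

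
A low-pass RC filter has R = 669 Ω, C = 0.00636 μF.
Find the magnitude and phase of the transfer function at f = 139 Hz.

Step 1 — Angular frequency: ω = 2π·139 = 873.4 rad/s.
Step 2 — Transfer function: H(jω) = 1/(1 + jωRC).
Step 3 — Denominator: 1 + jωRC = 1 + j·873.4·669·6.36e-09 = 1 + j0.003716.
Step 4 — H = 1 - j0.003716.
Step 5 — Magnitude: |H| = 1 (-0.0 dB); phase: φ = -0.2°.

|H| = 1 (-0.0 dB), φ = -0.2°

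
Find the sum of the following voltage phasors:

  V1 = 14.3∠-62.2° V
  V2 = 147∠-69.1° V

Step 1 — Convert each phasor to rectangular form:
  V1 = 14.3·(cos(-62.2°) + j·sin(-62.2°)) = 6.669 - j12.65 V
  V2 = 147·(cos(-69.1°) + j·sin(-69.1°)) = 52.44 - j137.3 V
Step 2 — Sum components: V_total = 59.11 - j150 V.
Step 3 — Convert to polar: |V_total| = 161.2 V, ∠V_total = -68.5°.

V_total = 161.2∠-68.5° V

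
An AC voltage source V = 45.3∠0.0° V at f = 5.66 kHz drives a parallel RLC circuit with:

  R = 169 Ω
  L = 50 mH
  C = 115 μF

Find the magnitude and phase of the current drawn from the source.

Step 1 — Angular frequency: ω = 2π·f = 2π·5660 = 3.556e+04 rad/s.
Step 2 — Component impedances:
  R: Z = R = 169 Ω
  L: Z = jωL = j·3.556e+04·0.05 = 0 + j1778 Ω
  C: Z = 1/(jωC) = -j/(ω·C) = 0 - j0.2445 Ω
Step 3 — Parallel combination: 1/Z_total = 1/R + 1/L + 1/C; Z_total = 0.0003539 - j0.2445 Ω = 0.2445∠-89.9° Ω.
Step 4 — Source phasor: V = 45.3∠0.0° V = 45.3 V.
Step 5 — Ohm's law: I = V / Z_total = (45.3) / (0.0003539 - j0.2445) = 0.268 + j185.2 A.
Step 6 — Convert to polar: |I| = 185.2 A, ∠I = 89.9°.

I = 185.2∠89.9° A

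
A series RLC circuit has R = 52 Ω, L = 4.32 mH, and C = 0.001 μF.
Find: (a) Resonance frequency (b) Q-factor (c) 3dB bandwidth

Step 1 — Resonance: ω₀ = 1/√(LC) = 1/√(0.00432·1e-09) = 4.811e+05 rad/s.
Step 2 — f₀ = ω₀/(2π) = 7.657e+04 Hz.
Step 3 — Series Q: Q = ω₀L/R = 4.811e+05·0.00432/52 = 39.97.
Step 4 — Bandwidth: Δω = ω₀/Q = 1.204e+04 rad/s; BW = Δω/(2π) = 1916 Hz.

(a) f₀ = 7.657e+04 Hz  (b) Q = 39.97  (c) BW = 1916 Hz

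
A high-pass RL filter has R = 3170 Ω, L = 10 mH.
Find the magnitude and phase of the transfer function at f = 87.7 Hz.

Step 1 — Angular frequency: ω = 2π·87.7 = 551 rad/s.
Step 2 — Transfer function: H(jω) = jωL/(R + jωL).
Step 3 — Numerator jωL = j·5.51; denominator R + jωL = 3170 + j5.51.
Step 4 — H = 3.022e-06 + j0.001738.
Step 5 — Magnitude: |H| = 0.001738 (-55.2 dB); phase: φ = 89.9°.

|H| = 0.001738 (-55.2 dB), φ = 89.9°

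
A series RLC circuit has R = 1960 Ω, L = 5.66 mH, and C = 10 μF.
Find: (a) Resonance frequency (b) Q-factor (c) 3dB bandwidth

Step 1 — Resonance condition Im(Z)=0 gives ω₀ = 1/√(LC).
Step 2 — ω₀ = 1/√(0.00566·1e-05) = 4203 rad/s.
Step 3 — f₀ = ω₀/(2π) = 669 Hz.
Step 4 — Series Q: Q = ω₀L/R = 4203·0.00566/1960 = 0.01214.
Step 5 — 3dB bandwidth: Δω = ω₀/Q = 3.463e+05 rad/s; BW = Δω/(2π) = 5.511e+04 Hz.

(a) f₀ = 669 Hz  (b) Q = 0.01214  (c) BW = 5.511e+04 Hz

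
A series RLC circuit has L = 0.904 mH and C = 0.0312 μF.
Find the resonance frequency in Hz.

Step 1 — Resonance condition Im(Z)=0 gives ω₀ = 1/√(LC).
Step 2 — ω₀ = 1/√(0.000904·3.12e-08) = 1.883e+05 rad/s.
Step 3 — f₀ = ω₀/(2π) = 2.997e+04 Hz.

f₀ = 2.997e+04 Hz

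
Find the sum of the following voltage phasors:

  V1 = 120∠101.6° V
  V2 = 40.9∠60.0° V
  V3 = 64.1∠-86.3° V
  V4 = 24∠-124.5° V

Step 1 — Convert each phasor to rectangular form:
  V1 = 120·(cos(101.6°) + j·sin(101.6°)) = -24.13 + j117.5 V
  V2 = 40.9·(cos(60.0°) + j·sin(60.0°)) = 20.45 + j35.42 V
  V3 = 64.1·(cos(-86.3°) + j·sin(-86.3°)) = 4.137 - j63.97 V
  V4 = 24·(cos(-124.5°) + j·sin(-124.5°)) = -13.59 - j19.78 V
Step 2 — Sum components: V_total = -13.14 + j69.22 V.
Step 3 — Convert to polar: |V_total| = 70.46 V, ∠V_total = 100.7°.

V_total = 70.46∠100.7° V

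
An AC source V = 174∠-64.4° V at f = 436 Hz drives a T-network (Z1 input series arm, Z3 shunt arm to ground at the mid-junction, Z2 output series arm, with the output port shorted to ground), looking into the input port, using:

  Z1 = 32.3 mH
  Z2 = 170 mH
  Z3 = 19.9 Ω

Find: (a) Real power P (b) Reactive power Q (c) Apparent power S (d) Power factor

Step 1 — Angular frequency: ω = 2π·f = 2π·436 = 2739 rad/s.
Step 2 — Component impedances:
  Z1: Z = jωL = j·2739·0.0323 = 0 + j88.48 Ω
  Z2: Z = jωL = j·2739·0.17 = 0 + j465.7 Ω
  Z3: Z = R = 19.9 Ω
Step 3 — With the output port shorted to ground, the output series arm Z2 runs from the junction to ground; the shunt arm Z3 also runs from the junction to ground. They appear in parallel: Z3 || Z2 = 19.86 + j0.8488 Ω.
Step 4 — Series with input arm Z1: Z_in = Z1 + (Z3 || Z2) = 19.86 + j89.33 Ω = 91.52∠77.5° Ω.
Step 5 — Source phasor: V = 174∠-64.4° V = 75.18 - j156.9 V.
Step 6 — Current: I = V / Z = -1.495 - j1.174 A = 1.901∠-141.9° A.
Step 7 — Complex power: S = V·I* = 71.81 + j322.9 VA.
Step 8 — Real power: P = Re(S) = 71.81 W.
Step 9 — Reactive power: Q = Im(S) = 322.9 VAR.
Step 10 — Apparent power: |S| = 330.8 VA.
Step 11 — Power factor: PF = P/|S| = 0.2171 (lagging).

(a) P = 71.81 W  (b) Q = 322.9 VAR  (c) S = 330.8 VA  (d) PF = 0.2171 (lagging)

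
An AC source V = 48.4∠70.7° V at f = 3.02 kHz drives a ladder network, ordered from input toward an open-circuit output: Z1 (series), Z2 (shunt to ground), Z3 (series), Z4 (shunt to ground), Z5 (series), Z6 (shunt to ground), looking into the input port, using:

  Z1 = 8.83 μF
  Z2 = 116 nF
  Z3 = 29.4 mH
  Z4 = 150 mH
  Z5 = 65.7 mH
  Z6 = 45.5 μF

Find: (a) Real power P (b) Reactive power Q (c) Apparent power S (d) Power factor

Step 1 — Angular frequency: ω = 2π·f = 2π·3020 = 1.898e+04 rad/s.
Step 2 — Component impedances:
  Z1: Z = 1/(jωC) = -j/(ω·C) = 0 - j5.968 Ω
  Z2: Z = 1/(jωC) = -j/(ω·C) = 0 - j454.3 Ω
  Z3: Z = jωL = j·1.898e+04·0.0294 = 0 + j557.9 Ω
  Z4: Z = jωL = j·1.898e+04·0.15 = 0 + j2846 Ω
  Z5: Z = jωL = j·1.898e+04·0.0657 = 0 + j1247 Ω
  Z6: Z = 1/(jωC) = -j/(ω·C) = 0 - j1.158 Ω
Step 3 — Ladder network (open output): work backward from the far end, alternating series and parallel combinations. Z_in = 0 - j673.1 Ω = 673.1∠-90.0° Ω.
Step 4 — Source phasor: V = 48.4∠70.7° V = 16 + j45.68 V.
Step 5 — Current: I = V / Z = -0.06787 + j0.02377 A = 0.07191∠160.7° A.
Step 6 — Complex power: S = V·I* = 0 - j3.48 VA.
Step 7 — Real power: P = Re(S) = 0 W.
Step 8 — Reactive power: Q = Im(S) = -3.48 VAR.
Step 9 — Apparent power: |S| = 3.48 VA.
Step 10 — Power factor: PF = P/|S| = 0 (leading).

(a) P = 0 W  (b) Q = -3.48 VAR  (c) S = 3.48 VA  (d) PF = 0 (leading)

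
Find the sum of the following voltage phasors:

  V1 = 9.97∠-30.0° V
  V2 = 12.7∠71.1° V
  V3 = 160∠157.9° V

Step 1 — Convert each phasor to rectangular form:
  V1 = 9.97·(cos(-30.0°) + j·sin(-30.0°)) = 8.634 - j4.985 V
  V2 = 12.7·(cos(71.1°) + j·sin(71.1°)) = 4.114 + j12.02 V
  V3 = 160·(cos(157.9°) + j·sin(157.9°)) = -148.2 + j60.2 V
Step 2 — Sum components: V_total = -135.5 + j67.23 V.
Step 3 — Convert to polar: |V_total| = 151.3 V, ∠V_total = 153.6°.

V_total = 151.3∠153.6° V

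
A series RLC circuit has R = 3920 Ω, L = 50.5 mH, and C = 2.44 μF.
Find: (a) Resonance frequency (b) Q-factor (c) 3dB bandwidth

Step 1 — Resonance condition Im(Z)=0 gives ω₀ = 1/√(LC).
Step 2 — ω₀ = 1/√(0.0505·2.44e-06) = 2849 rad/s.
Step 3 — f₀ = ω₀/(2π) = 453.4 Hz.
Step 4 — Series Q: Q = ω₀L/R = 2849·0.0505/3920 = 0.0367.
Step 5 — 3dB bandwidth: Δω = ω₀/Q = 7.762e+04 rad/s; BW = Δω/(2π) = 1.235e+04 Hz.

(a) f₀ = 453.4 Hz  (b) Q = 0.0367  (c) BW = 1.235e+04 Hz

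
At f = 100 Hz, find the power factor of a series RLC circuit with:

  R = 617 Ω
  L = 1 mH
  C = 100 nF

Step 1 — Angular frequency: ω = 2π·f = 2π·100 = 628.3 rad/s.
Step 2 — Component impedances:
  R: Z = R = 617 Ω
  L: Z = jωL = j·628.3·0.001 = 0 + j0.6283 Ω
  C: Z = 1/(jωC) = -j/(ω·C) = 0 - j1.592e+04 Ω
Step 3 — Series combination: Z_total = R + L + C = 617 - j1.591e+04 Ω = 1.593e+04∠-87.8° Ω.
Step 4 — Power factor: PF = cos(φ) = Re(Z)/|Z| = 617/15927 = 0.03874.
Step 5 — Type: Im(Z) = -1.591e+04 ⇒ leading (phase φ = -87.8°).

PF = 0.03874 (leading, φ = -87.8°)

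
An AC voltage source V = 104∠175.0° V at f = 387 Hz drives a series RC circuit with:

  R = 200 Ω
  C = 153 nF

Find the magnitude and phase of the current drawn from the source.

Step 1 — Angular frequency: ω = 2π·f = 2π·387 = 2432 rad/s.
Step 2 — Component impedances:
  R: Z = R = 200 Ω
  C: Z = 1/(jωC) = -j/(ω·C) = 0 - j2688 Ω
Step 3 — Series combination: Z_total = R + C = 200 - j2688 Ω = 2695∠-85.7° Ω.
Step 4 — Source phasor: V = 104∠175.0° V = -103.6 + j9.064 V.
Step 5 — Ohm's law: I = V / Z_total = (-103.6 + j9.064) / (200 - j2688) = -0.006206 - j0.03808 A.
Step 6 — Convert to polar: |I| = 0.03858 A, ∠I = -99.3°.

I = 0.03858∠-99.3° A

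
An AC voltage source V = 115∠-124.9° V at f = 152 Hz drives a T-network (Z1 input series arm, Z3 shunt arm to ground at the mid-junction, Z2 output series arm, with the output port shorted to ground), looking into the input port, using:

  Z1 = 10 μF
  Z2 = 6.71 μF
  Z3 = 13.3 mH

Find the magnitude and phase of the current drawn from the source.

Step 1 — Angular frequency: ω = 2π·f = 2π·152 = 955 rad/s.
Step 2 — Component impedances:
  Z1: Z = 1/(jωC) = -j/(ω·C) = 0 - j104.7 Ω
  Z2: Z = 1/(jωC) = -j/(ω·C) = 0 - j156 Ω
  Z3: Z = jωL = j·955·0.0133 = 0 + j12.7 Ω
Step 3 — With the output port shorted to ground, the output series arm Z2 runs from the junction to ground; the shunt arm Z3 also runs from the junction to ground. They appear in parallel: Z3 || Z2 = 0 + j13.83 Ω.
Step 4 — Series with input arm Z1: Z_in = Z1 + (Z3 || Z2) = 0 - j90.88 Ω = 90.88∠-90.0° Ω.
Step 5 — Source phasor: V = 115∠-124.9° V = -65.8 - j94.32 V.
Step 6 — Ohm's law: I = V / Z_total = (-65.8 - j94.32) / (0 - j90.88) = 1.038 - j0.724 A.
Step 7 — Convert to polar: |I| = 1.265 A, ∠I = -34.9°.

I = 1.265∠-34.9° A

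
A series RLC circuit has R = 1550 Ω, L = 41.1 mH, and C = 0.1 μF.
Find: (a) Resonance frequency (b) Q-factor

Step 1 — Resonance condition Im(Z)=0 gives ω₀ = 1/√(LC).
Step 2 — ω₀ = 1/√(0.0411·1e-07) = 1.56e+04 rad/s.
Step 3 — f₀ = ω₀/(2π) = 2483 Hz.
Step 4 — Series Q: Q = ω₀L/R = 1.56e+04·0.0411/1550 = 0.4136.

(a) f₀ = 2483 Hz  (b) Q = 0.4136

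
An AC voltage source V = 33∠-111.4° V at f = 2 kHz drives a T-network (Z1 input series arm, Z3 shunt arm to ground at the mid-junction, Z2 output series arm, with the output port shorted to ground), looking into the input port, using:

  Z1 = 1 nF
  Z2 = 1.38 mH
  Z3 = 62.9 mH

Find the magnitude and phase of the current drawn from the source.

Step 1 — Angular frequency: ω = 2π·f = 2π·2000 = 1.257e+04 rad/s.
Step 2 — Component impedances:
  Z1: Z = 1/(jωC) = -j/(ω·C) = 0 - j7.958e+04 Ω
  Z2: Z = jωL = j·1.257e+04·0.00138 = 0 + j17.34 Ω
  Z3: Z = jωL = j·1.257e+04·0.0629 = 0 + j790.4 Ω
Step 3 — With the output port shorted to ground, the output series arm Z2 runs from the junction to ground; the shunt arm Z3 also runs from the junction to ground. They appear in parallel: Z3 || Z2 = 0 + j16.97 Ω.
Step 4 — Series with input arm Z1: Z_in = Z1 + (Z3 || Z2) = 0 - j7.956e+04 Ω = 7.956e+04∠-90.0° Ω.
Step 5 — Source phasor: V = 33∠-111.4° V = -12.04 - j30.72 V.
Step 6 — Ohm's law: I = V / Z_total = (-12.04 - j30.72) / (0 - j7.956e+04) = 0.0003862 - j0.0001513 A.
Step 7 — Convert to polar: |I| = 0.0004148 A, ∠I = -21.4°.

I = 0.0004148∠-21.4° A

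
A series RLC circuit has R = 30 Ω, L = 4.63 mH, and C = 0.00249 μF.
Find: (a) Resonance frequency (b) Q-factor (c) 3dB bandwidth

Step 1 — Resonance condition Im(Z)=0 gives ω₀ = 1/√(LC).
Step 2 — ω₀ = 1/√(0.00463·2.49e-09) = 2.945e+05 rad/s.
Step 3 — f₀ = ω₀/(2π) = 4.687e+04 Hz.
Step 4 — Series Q: Q = ω₀L/R = 2.945e+05·0.00463/30 = 45.45.
Step 5 — 3dB bandwidth: Δω = ω₀/Q = 6479 rad/s; BW = Δω/(2π) = 1031 Hz.

(a) f₀ = 4.687e+04 Hz  (b) Q = 45.45  (c) BW = 1031 Hz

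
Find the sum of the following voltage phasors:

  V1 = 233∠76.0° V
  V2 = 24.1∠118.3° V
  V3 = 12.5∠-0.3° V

Step 1 — Convert each phasor to rectangular form:
  V1 = 233·(cos(76.0°) + j·sin(76.0°)) = 56.37 + j226.1 V
  V2 = 24.1·(cos(118.3°) + j·sin(118.3°)) = -11.43 + j21.22 V
  V3 = 12.5·(cos(-0.3°) + j·sin(-0.3°)) = 12.5 - j0.06545 V
Step 2 — Sum components: V_total = 57.44 + j247.2 V.
Step 3 — Convert to polar: |V_total| = 253.8 V, ∠V_total = 76.9°.

V_total = 253.8∠76.9° V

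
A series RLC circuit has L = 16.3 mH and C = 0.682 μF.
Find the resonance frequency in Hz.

Step 1 — Resonance condition Im(Z)=0 gives ω₀ = 1/√(LC).
Step 2 — ω₀ = 1/√(0.0163·6.82e-07) = 9484 rad/s.
Step 3 — f₀ = ω₀/(2π) = 1510 Hz.

f₀ = 1510 Hz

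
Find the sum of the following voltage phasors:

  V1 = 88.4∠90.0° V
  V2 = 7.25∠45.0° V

Step 1 — Convert each phasor to rectangular form:
  V1 = 88.4·(cos(90.0°) + j·sin(90.0°)) = 0 + j88.4 V
  V2 = 7.25·(cos(45.0°) + j·sin(45.0°)) = 5.127 + j5.127 V
Step 2 — Sum components: V_total = 5.127 + j93.53 V.
Step 3 — Convert to polar: |V_total| = 93.67 V, ∠V_total = 86.9°.

V_total = 93.67∠86.9° V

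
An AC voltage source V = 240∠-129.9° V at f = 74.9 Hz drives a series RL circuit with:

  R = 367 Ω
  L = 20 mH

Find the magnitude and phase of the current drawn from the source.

Step 1 — Angular frequency: ω = 2π·f = 2π·74.9 = 470.6 rad/s.
Step 2 — Component impedances:
  R: Z = R = 367 Ω
  L: Z = jωL = j·470.6·0.02 = 0 + j9.412 Ω
Step 3 — Series combination: Z_total = R + L = 367 + j9.412 Ω = 367.1∠1.5° Ω.
Step 4 — Source phasor: V = 240∠-129.9° V = -153.9 - j184.1 V.
Step 5 — Ohm's law: I = V / Z_total = (-153.9 - j184.1) / (367 + j9.412) = -0.4321 - j0.4906 A.
Step 6 — Convert to polar: |I| = 0.6537 A, ∠I = -131.4°.

I = 0.6537∠-131.4° A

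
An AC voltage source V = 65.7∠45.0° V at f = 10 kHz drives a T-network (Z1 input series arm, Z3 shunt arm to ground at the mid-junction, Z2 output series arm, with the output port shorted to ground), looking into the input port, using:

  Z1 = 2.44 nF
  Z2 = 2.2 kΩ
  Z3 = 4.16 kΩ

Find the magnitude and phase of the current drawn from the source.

Step 1 — Angular frequency: ω = 2π·f = 2π·1e+04 = 6.283e+04 rad/s.
Step 2 — Component impedances:
  Z1: Z = 1/(jωC) = -j/(ω·C) = 0 - j6523 Ω
  Z2: Z = R = 2200 Ω
  Z3: Z = R = 4160 Ω
Step 3 — With the output port shorted to ground, the output series arm Z2 runs from the junction to ground; the shunt arm Z3 also runs from the junction to ground. They appear in parallel: Z3 || Z2 = 1439 Ω.
Step 4 — Series with input arm Z1: Z_in = Z1 + (Z3 || Z2) = 1439 - j6523 Ω = 6680∠-77.6° Ω.
Step 5 — Source phasor: V = 65.7∠45.0° V = 46.46 + j46.46 V.
Step 6 — Ohm's law: I = V / Z_total = (46.46 + j46.46) / (1439 - j6523) = -0.005293 + j0.00829 A.
Step 7 — Convert to polar: |I| = 0.009836 A, ∠I = 122.6°.

I = 0.009836∠122.6° A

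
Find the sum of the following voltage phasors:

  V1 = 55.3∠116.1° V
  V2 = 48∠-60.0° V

Step 1 — Convert each phasor to rectangular form:
  V1 = 55.3·(cos(116.1°) + j·sin(116.1°)) = -24.33 + j49.66 V
  V2 = 48·(cos(-60.0°) + j·sin(-60.0°)) = 24 - j41.57 V
Step 2 — Sum components: V_total = -0.3286 + j8.092 V.
Step 3 — Convert to polar: |V_total| = 8.098 V, ∠V_total = 92.3°.

V_total = 8.098∠92.3° V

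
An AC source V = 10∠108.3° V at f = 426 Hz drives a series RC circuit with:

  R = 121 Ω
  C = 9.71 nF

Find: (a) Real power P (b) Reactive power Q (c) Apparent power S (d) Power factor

Step 1 — Angular frequency: ω = 2π·f = 2π·426 = 2677 rad/s.
Step 2 — Component impedances:
  R: Z = R = 121 Ω
  C: Z = 1/(jωC) = -j/(ω·C) = 0 - j3.848e+04 Ω
Step 3 — Series combination: Z_total = R + C = 121 - j3.848e+04 Ω = 3.848e+04∠-89.8° Ω.
Step 4 — Source phasor: V = 10∠108.3° V = -3.14 + j9.494 V.
Step 5 — Current: I = V / Z = -0.000247 - j8.083e-05 A = 0.0002599∠-161.9° A.
Step 6 — Complex power: S = V·I* = 8.173e-06 - j0.002599 VA.
Step 7 — Real power: P = Re(S) = 8.173e-06 W.
Step 8 — Reactive power: Q = Im(S) = -0.002599 VAR.
Step 9 — Apparent power: |S| = 0.002599 VA.
Step 10 — Power factor: PF = P/|S| = 0.003145 (leading).

(a) P = 8.173e-06 W  (b) Q = -0.002599 VAR  (c) S = 0.002599 VA  (d) PF = 0.003145 (leading)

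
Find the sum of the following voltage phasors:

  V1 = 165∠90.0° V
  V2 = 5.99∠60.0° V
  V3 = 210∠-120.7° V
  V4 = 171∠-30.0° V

Step 1 — Convert each phasor to rectangular form:
  V1 = 165·(cos(90.0°) + j·sin(90.0°)) = 0 + j165 V
  V2 = 5.99·(cos(60.0°) + j·sin(60.0°)) = 2.995 + j5.187 V
  V3 = 210·(cos(-120.7°) + j·sin(-120.7°)) = -107.2 - j180.6 V
  V4 = 171·(cos(-30.0°) + j·sin(-30.0°)) = 148.1 - j85.5 V
Step 2 — Sum components: V_total = 43.87 - j95.88 V.
Step 3 — Convert to polar: |V_total| = 105.4 V, ∠V_total = -65.4°.

V_total = 105.4∠-65.4° V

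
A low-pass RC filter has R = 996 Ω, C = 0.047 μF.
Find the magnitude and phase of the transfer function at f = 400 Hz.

Step 1 — Angular frequency: ω = 2π·400 = 2513 rad/s.
Step 2 — Transfer function: H(jω) = 1/(1 + jωRC).
Step 3 — Denominator: 1 + jωRC = 1 + j·2513·996·4.7e-08 = 1 + j0.1177.
Step 4 — H = 0.9863 - j0.116.
Step 5 — Magnitude: |H| = 0.9932 (-0.1 dB); phase: φ = -6.7°.

|H| = 0.9932 (-0.1 dB), φ = -6.7°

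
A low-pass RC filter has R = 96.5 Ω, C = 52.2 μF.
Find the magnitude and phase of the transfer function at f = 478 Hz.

Step 1 — Angular frequency: ω = 2π·478 = 3003 rad/s.
Step 2 — Transfer function: H(jω) = 1/(1 + jωRC).
Step 3 — Denominator: 1 + jωRC = 1 + j·3003·96.5·5.22e-05 = 1 + j15.13.
Step 4 — H = 0.00435 - j0.06581.
Step 5 — Magnitude: |H| = 0.06596 (-23.6 dB); phase: φ = -86.2°.

|H| = 0.06596 (-23.6 dB), φ = -86.2°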